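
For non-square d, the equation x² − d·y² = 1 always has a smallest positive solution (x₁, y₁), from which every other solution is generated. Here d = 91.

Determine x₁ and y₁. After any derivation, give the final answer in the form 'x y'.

√91 = [9; 1,1,5,1,5,1,1,18, …], period ℓ=8 (even) → k=7
step 0: (9, 1)  from 9·(1,0) + (0,1)
…
step 4: (124, 13)  from 1·(105,11) + (19,2)
…
step 6: (849, 89)  from 1·(725,76) + (124,13)
step 7: (1574, 165)  from 1·(849,89) + (725,76)
→ (1574, 165).  Check: 1574²=2477476, 91·165²=2477475, difference 1.

1574 165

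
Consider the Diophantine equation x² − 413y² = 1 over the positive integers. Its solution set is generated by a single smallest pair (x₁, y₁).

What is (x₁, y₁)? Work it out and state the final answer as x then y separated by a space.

√413 = [20; 3,9,1,4,1,9,3,40, …], period ℓ=8 (even) → k=7
step 0: (20, 1)  from 20·(1,0) + (0,1)
step 1: (61, 3)  from 3·(20,1) + (1,0)
step 2: (569, 28)  from 9·(61,3) + (20,1)
step 3: (630, 31)  from 1·(569,28) + (61,3)
step 4: (3089, 152)  from 4·(630,31) + (569,28)
step 5: (3719, 183)  from 1·(3089,152) + (630,31)
step 6: (36560, 1799)  from 9·(3719,183) + (3089,152)
step 7: (113399, 5580)  from 3·(36560,1799) + (3719,183)
fundamental: x₁=113399, y₁=5580  (since 12859333201 − 413·31136400 = 1)

113399 5580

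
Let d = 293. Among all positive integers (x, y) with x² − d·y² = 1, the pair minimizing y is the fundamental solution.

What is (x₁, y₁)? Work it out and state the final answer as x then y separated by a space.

√293 = [17; 8,1,1,8,34, …], period ℓ=5 (odd) → k=9
a_0=17:  p_0=17·1+0=17,  q_0=17·0+1=1
a_1=8:  p_1=8·17+1=137,  q_1=8·1+0=8
a_2=1:  p_2=1·137+17=154,  q_2=1·8+1=9
a_3=1:  p_3=1·154+137=291,  q_3=1·9+8=17
a_4=8:  p_4=8·291+154=2482,  q_4=8·17+9=145
a_5=34:  p_5=34·2482+291=84679,  q_5=34·145+17=4947
a_6=8:  p_6=8·84679+2482=679914,  q_6=8·4947+145=39721
…
a_8=1:  p_8=1·764593+679914=1444507,  q_8=1·44668+39721=84389
a_9=8:  p_9=8·1444507+764593=12320649,  q_9=8·84389+44668=719780
(x₁, y₁) = (12320649, 719780);  12320649² − 293·719780² = 1 ✓

12320649 719780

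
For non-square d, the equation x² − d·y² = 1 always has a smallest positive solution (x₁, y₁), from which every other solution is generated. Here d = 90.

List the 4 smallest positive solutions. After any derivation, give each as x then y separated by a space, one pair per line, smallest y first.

[9; 2,18] for √90; ℓ=2 ⇒ convergent index 1
a_0=9:  p_0=9·1+0=9,  q_0=9·0+1=1
a_1=2:  p_1=2·9+1=19,  q_1=2·1+0=2
→ (19, 2).  Check: 19²=361, 90·2²=360, difference 1.
(19+2√90)^2 = 721 + 76√90
(19+2√90)^3 = 27379 + 2886√90
(19+2√90)^4 = 1039681 + 109592√90

19 2
721 76
27379 2886
1039681 109592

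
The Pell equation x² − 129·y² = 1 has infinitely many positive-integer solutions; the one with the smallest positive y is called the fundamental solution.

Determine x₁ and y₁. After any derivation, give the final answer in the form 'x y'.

16855 1484

√129 = [11; 2,1,3,1,6,1,3,1,2,22, …], period ℓ=10 (even) → k=9
i=0: a=11 ⇒ p=11, q=1
i=1: a=2 ⇒ p=23, q=2
…
i=7: a=3 ⇒ p=4793, q=422
i=8: a=1 ⇒ p=6031, q=531
i=9: a=2 ⇒ p=16855, q=1484
(x₁, y₁) = (16855, 1484);  16855² − 129·1484² = 1 ✓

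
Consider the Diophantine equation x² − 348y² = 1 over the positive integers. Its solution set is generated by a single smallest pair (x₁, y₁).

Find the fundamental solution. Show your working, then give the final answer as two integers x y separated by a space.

d=348: √d = [18; 1,1,1,8,1,1,1,36] (ℓ=8, even), read p_7/q_7
a_0=18:  p_0=18·1+0=18,  q_0=18·0+1=1
a_1=1:  p_1=1·18+1=19,  q_1=1·1+0=1
…
a_3=1:  p_3=1·37+19=56,  q_3=1·2+1=3
…
a_5=1:  p_5=1·485+56=541,  q_5=1·26+3=29
a_6=1:  p_6=1·541+485=1026,  q_6=1·29+26=55
a_7=1:  p_7=1·1026+541=1567,  q_7=1·55+29=84
fundamental: x₁=1567, y₁=84  (since 2455489 − 348·7056 = 1)

1567 84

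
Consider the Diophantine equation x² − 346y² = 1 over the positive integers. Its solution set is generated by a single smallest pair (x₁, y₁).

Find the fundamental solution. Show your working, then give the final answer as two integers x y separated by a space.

17299 930

√346 → a₀=18, period (1,1,1,1,36); ℓ=5 odd so k=9
k=0  a_k=18  p_k/q_k = 18/1
…
k=3  a_k=1  p_k/q_k = 56/3
…
k=7  a_k=1  p_k/q_k = 6901/371
k=8  a_k=1  p_k/q_k = 10398/559
k=9  a_k=1  p_k/q_k = 17299/930
fundamental: x₁=17299, y₁=930  (since 299255401 − 346·864900 = 1)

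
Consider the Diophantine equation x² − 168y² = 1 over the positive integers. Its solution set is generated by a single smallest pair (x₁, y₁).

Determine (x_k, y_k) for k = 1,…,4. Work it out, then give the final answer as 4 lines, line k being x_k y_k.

13 1
337 26
8749 675
227137 17524

[12; 1,24] for √168; ℓ=2 ⇒ convergent index 1
a_0=12:  p_0=12·1+0=12,  q_0=12·0+1=1
a_1=1:  p_1=1·12+1=13,  q_1=1·1+0=1
(x₁, y₁) = (13, 1);  13² − 168·1² = 1 ✓
(13+1√168)^2 = 337 + 26√168
(13+1√168)^3 = 8749 + 675√168
(13+1√168)^4 = 227137 + 17524√168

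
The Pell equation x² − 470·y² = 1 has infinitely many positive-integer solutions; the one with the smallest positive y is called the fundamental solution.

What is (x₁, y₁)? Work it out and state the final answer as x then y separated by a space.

√470 → a₀=21, period (1,2,8,2,1,42); ℓ=6 even so k=5
step 0: (21, 1)  from 21·(1,0) + (0,1)
step 1: (22, 1)  from 1·(21,1) + (1,0)
step 2: (65, 3)  from 2·(22,1) + (21,1)
…
step 4: (1149, 53)  from 2·(542,25) + (65,3)
step 5: (1691, 78)  from 1·(1149,53) + (542,25)
→ (1691, 78).  Check: 1691²=2859481, 470·78²=2859480, difference 1.

1691 78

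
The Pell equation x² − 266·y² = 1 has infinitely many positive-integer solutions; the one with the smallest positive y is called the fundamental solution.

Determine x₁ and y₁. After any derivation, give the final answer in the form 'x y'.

√266 → a₀=16, period (3,4,3,32); ℓ=4 even so k=3
step 0: (16, 1)  from 16·(1,0) + (0,1)
step 1: (49, 3)  from 3·(16,1) + (1,0)
step 2: (212, 13)  from 4·(49,3) + (16,1)
step 3: (685, 42)  from 3·(212,13) + (49,3)
(x₁, y₁) = (685, 42);  685² − 266·42² = 1 ✓

685 42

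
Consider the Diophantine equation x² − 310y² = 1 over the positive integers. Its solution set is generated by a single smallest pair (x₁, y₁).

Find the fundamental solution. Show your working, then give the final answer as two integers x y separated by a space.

848719 48204

√310 → a₀=17, period (1,1,1,1,5,…,1,1,34); ℓ=16 even so k=15
i=0: a=17 ⇒ p=17, q=1
…
i=5: a=5 ⇒ p=493, q=28
…
i=10: a=3 ⇒ p=28928, q=1643
i=11: a=5 ⇒ p=152387, q=8655
i=12: a=1 ⇒ p=181315, q=10298
i=13: a=1 ⇒ p=333702, q=18953
i=14: a=1 ⇒ p=515017, q=29251
i=15: a=1 ⇒ p=848719, q=48204
(x₁, y₁) = (848719, 48204);  848719² − 310·48204² = 1 ✓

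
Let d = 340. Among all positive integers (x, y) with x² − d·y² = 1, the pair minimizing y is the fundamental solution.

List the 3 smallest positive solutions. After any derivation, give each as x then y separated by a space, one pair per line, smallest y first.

285769 15498
163327842721 8857695924
93348068572789129 5062509812995614

d=340: √d = [18; 2,3,1,1,1,…,3,2,36] (ℓ=14, even), read p_13/q_13
k=0  a_k=18  p_k/q_k = 18/1
k=1  a_k=2  p_k/q_k = 37/2
k=2  a_k=3  p_k/q_k = 129/7
k=3  a_k=1  p_k/q_k = 166/9
k=4  a_k=1  p_k/q_k = 295/16
k=5  a_k=1  p_k/q_k = 461/25
…
k=7  a_k=8  p_k/q_k = 6509/353
k=8  a_k=1  p_k/q_k = 7265/394
…
k=11  a_k=1  p_k/q_k = 34813/1888
k=12  a_k=3  p_k/q_k = 125478/6805
k=13  a_k=2  p_k/q_k = 285769/15498
(x₁, y₁) = (285769, 15498);  285769² − 340·15498² = 1 ✓
(x_2, y_2) = (285769·285769 + 340·15498·15498, 285769·15498 + 15498·285769) = (163327842721, 8857695924)
(x_3, y_3) = (285769·163327842721 + 340·15498·8857695924, 285769·8857695924 + 15498·163327842721) = (93348068572789129, 5062509812995614)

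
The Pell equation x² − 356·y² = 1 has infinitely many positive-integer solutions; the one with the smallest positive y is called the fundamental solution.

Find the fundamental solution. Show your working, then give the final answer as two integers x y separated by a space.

√356 = [18; 1,6,1,1,2,…,6,1,36, …], period ℓ=14 (even) → k=13
i=0: a=18 ⇒ p=18, q=1
i=1: a=1 ⇒ p=19, q=1
i=2: a=6 ⇒ p=132, q=7
i=3: a=1 ⇒ p=151, q=8
…
i=5: a=2 ⇒ p=717, q=38
…
i=8: a=1 ⇒ p=9717, q=515
…
i=10: a=1 ⇒ p=37868, q=2007
i=11: a=1 ⇒ p=66019, q=3499
i=12: a=6 ⇒ p=433982, q=23001
i=13: a=1 ⇒ p=500001, q=26500
→ (500001, 26500).  Check: 500001²=250001000001, 356·26500²=250001000000, difference 1.

500001 26500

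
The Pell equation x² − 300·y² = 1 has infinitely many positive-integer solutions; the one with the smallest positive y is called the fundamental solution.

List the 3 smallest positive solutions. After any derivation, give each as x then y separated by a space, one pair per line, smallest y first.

1351 78
3650401 210756
9863382151 569462634

d=300: √d = [17; 3,8,3,34] (ℓ=4, even), read p_3/q_3
a_0=17:  p_0=17·1+0=17,  q_0=17·0+1=1
a_1=3:  p_1=3·17+1=52,  q_1=3·1+0=3
a_2=8:  p_2=8·52+17=433,  q_2=8·3+1=25
a_3=3:  p_3=3·433+52=1351,  q_3=3·25+3=78
(x₁, y₁) = (1351, 78);  1351² − 300·78² = 1 ✓
n=2: (1351,78)∘(1351,78) = (1351·1351+300·78·78, 1351·78+78·1351) = (3650401,210756)
n=3: (3650401,210756)∘(1351,78) = (1351·3650401+300·78·210756, 1351·210756+78·3650401) = (9863382151,569462634)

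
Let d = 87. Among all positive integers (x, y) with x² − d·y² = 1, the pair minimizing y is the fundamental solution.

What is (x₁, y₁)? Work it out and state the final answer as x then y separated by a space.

28 3

[9; 3,18] for √87; ℓ=2 ⇒ convergent index 1
k=0  a_k=9  p_k/q_k = 9/1
k=1  a_k=3  p_k/q_k = 28/3
fundamental: x₁=28, y₁=3  (since 784 − 87·9 = 1)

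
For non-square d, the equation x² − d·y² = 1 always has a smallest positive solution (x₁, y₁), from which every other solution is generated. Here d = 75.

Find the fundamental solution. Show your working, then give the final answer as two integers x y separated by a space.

d=75: √d = [8; 1,1,1,16] (ℓ=4, even), read p_3/q_3
i=0: a=8 ⇒ p=8, q=1
…
i=2: a=1 ⇒ p=17, q=2
i=3: a=1 ⇒ p=26, q=3
→ (26, 3).  Check: 26²=676, 75·3²=675, difference 1.

26 3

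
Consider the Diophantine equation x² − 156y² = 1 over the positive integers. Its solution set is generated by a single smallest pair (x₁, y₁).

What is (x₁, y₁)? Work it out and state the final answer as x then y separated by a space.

25 2

√156 = [12; 2,24, …], period ℓ=2 (even) → k=1
k=0  a_k=12  p_k/q_k = 12/1
k=1  a_k=2  p_k/q_k = 25/2
fundamental: x₁=25, y₁=2  (since 625 − 156·4 = 1)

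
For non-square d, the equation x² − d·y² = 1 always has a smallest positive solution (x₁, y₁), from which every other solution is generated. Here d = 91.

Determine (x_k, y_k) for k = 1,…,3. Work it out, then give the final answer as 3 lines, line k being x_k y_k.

d=91: √d = [9; 1,1,5,1,5,1,1,18] (ℓ=8, even), read p_7/q_7
i=0: a=9 ⇒ p=9, q=1
i=1: a=1 ⇒ p=10, q=1
i=2: a=1 ⇒ p=19, q=2
i=3: a=5 ⇒ p=105, q=11
…
i=5: a=5 ⇒ p=725, q=76
i=6: a=1 ⇒ p=849, q=89
i=7: a=1 ⇒ p=1574, q=165
(x₁, y₁) = (1574, 165);  1574² − 91·165² = 1 ✓
k=2:  x_2 = 1574·1574+91·165·165 = 4954951,  y_2 = 1574·165+165·1574 = 519420
k=3:  x_3 = 1574·4954951+91·165·519420 = 15598184174,  y_3 = 1574·519420+165·4954951 = 1635133995

1574 165
4954951 519420
15598184174 1635133995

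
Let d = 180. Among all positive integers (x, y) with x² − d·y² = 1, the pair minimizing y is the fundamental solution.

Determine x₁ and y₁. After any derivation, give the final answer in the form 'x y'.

√180 → a₀=13, period (2,2,2,26); ℓ=4 even so k=3
k=0  a_k=13  p_k/q_k = 13/1
…
k=2  a_k=2  p_k/q_k = 67/5
k=3  a_k=2  p_k/q_k = 161/12
(x₁, y₁) = (161, 12);  161² − 180·12² = 1 ✓

161 12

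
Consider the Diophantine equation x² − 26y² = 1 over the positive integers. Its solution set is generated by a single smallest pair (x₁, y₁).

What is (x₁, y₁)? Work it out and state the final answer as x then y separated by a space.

[5; 10] for √26; ℓ=1 ⇒ convergent index 1
k=0  a_k=5  p_k/q_k = 5/1
k=1  a_k=10  p_k/q_k = 51/10
→ (51, 10).  Check: 51²=2601, 26·10²=2600, difference 1.

51 10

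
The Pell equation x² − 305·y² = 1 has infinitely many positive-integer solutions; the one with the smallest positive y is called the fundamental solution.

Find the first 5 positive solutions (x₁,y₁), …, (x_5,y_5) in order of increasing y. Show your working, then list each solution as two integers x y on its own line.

d=305: √d = [17; 2,6,2,34] (ℓ=4, even), read p_3/q_3
i=0: a=17 ⇒ p=17, q=1
i=1: a=2 ⇒ p=35, q=2
i=2: a=6 ⇒ p=227, q=13
i=3: a=2 ⇒ p=489, q=28
(x₁, y₁) = (489, 28);  489² − 305·28² = 1 ✓
(x_2, y_2) = (489·489 + 305·28·28, 489·28 + 28·489) = (478241, 27384)
(x_3, y_3) = (489·478241 + 305·28·27384, 489·27384 + 28·478241) = (467719209, 26781524)
(x_4, y_4) = (489·467719209 + 305·28·26781524, 489·26781524 + 28·467719209) = (457428908161, 26192303088)
(x_5, y_5) = (489·457428908161 + 305·28·26192303088, 489·26192303088 + 28·457428908161) = (447365004462249, 25616045638540)

489 28
478241 27384
467719209 26781524
457428908161 26192303088
447365004462249 25616045638540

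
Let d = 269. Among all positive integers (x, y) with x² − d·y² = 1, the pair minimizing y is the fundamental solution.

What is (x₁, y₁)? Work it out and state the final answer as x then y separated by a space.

d=269: √d = [16; 2,2,32] (ℓ=3, odd), read p_5/q_5
i=0: a=16 ⇒ p=16, q=1
i=1: a=2 ⇒ p=33, q=2
…
i=4: a=2 ⇒ p=5396, q=329
i=5: a=2 ⇒ p=13449, q=820
(x₁, y₁) = (13449, 820);  13449² − 269·820² = 1 ✓

13449 820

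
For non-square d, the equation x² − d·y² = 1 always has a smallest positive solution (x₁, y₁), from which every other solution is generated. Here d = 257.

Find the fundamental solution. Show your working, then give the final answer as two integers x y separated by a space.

√257 → a₀=16, period (32); ℓ=1 odd so k=1
a_0=16:  p_0=16·1+0=16,  q_0=16·0+1=1
a_1=32:  p_1=32·16+1=513,  q_1=32·1+0=32
fundamental: x₁=513, y₁=32  (since 263169 − 257·1024 = 1)

513 32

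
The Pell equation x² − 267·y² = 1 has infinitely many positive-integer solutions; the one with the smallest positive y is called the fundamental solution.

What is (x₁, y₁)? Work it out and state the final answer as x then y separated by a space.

2402 147

[16; 2,1,15,1,2,32] for √267; ℓ=6 ⇒ convergent index 5
a_0=16:  p_0=16·1+0=16,  q_0=16·0+1=1
a_1=2:  p_1=2·16+1=33,  q_1=2·1+0=2
…
a_3=15:  p_3=15·49+33=768,  q_3=15·3+2=47
a_4=1:  p_4=1·768+49=817,  q_4=1·47+3=50
a_5=2:  p_5=2·817+768=2402,  q_5=2·50+47=147
fundamental: x₁=2402, y₁=147  (since 5769604 − 267·21609 = 1)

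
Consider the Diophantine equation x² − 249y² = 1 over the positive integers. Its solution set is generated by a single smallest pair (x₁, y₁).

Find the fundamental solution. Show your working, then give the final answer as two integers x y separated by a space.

√249 = [15; 1,3,1,1,5,…,3,1,30, …], period ℓ=16 (even) → k=15
step 0: (15, 1)  from 15·(1,0) + (0,1)
step 1: (16, 1)  from 1·(15,1) + (1,0)
step 2: (63, 4)  from 3·(16,1) + (15,1)
step 3: (79, 5)  from 1·(63,4) + (16,1)
step 4: (142, 9)  from 1·(79,5) + (63,4)
step 5: (789, 50)  from 5·(142,9) + (79,5)
…
step 7: (3582, 227)  from 3·(931,59) + (789,50)
step 8: (36751, 2329)  from 10·(3582,227) + (931,59)
…
step 10: (150586, 9543)  from 1·(113835,7214) + (36751,2329)
step 11: (866765, 54929)  from 5·(150586,9543) + (113835,7214)
…
step 13: (1884116, 119401)  from 1·(1017351,64472) + (866765,54929)
step 14: (6669699, 422675)  from 3·(1884116,119401) + (1017351,64472)
step 15: (8553815, 542076)  from 1·(6669699,422675) + (1884116,119401)
→ (8553815, 542076).  Check: 8553815²=73167751054225, 249·542076²=73167751054224, difference 1.

8553815 542076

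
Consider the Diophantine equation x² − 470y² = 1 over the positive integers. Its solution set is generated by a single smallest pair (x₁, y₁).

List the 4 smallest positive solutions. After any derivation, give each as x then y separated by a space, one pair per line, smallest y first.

1691 78
5718961 263796
19341524411 892157994
65413029839041 3017278071912

√470 → a₀=21, period (1,2,8,2,1,42); ℓ=6 even so k=5
a_0=21:  p_0=21·1+0=21,  q_0=21·0+1=1
…
a_2=2:  p_2=2·22+21=65,  q_2=2·1+1=3
a_3=8:  p_3=8·65+22=542,  q_3=8·3+1=25
a_4=2:  p_4=2·542+65=1149,  q_4=2·25+3=53
a_5=1:  p_5=1·1149+542=1691,  q_5=1·53+25=78
(x₁, y₁) = (1691, 78);  1691² − 470·78² = 1 ✓
(x_2, y_2) = (1691·1691 + 470·78·78, 1691·78 + 78·1691) = (5718961, 263796)
(x_3, y_3) = (1691·5718961 + 470·78·263796, 1691·263796 + 78·5718961) = (19341524411, 892157994)
(x_4, y_4) = (1691·19341524411 + 470·78·892157994, 1691·892157994 + 78·19341524411) = (65413029839041, 3017278071912)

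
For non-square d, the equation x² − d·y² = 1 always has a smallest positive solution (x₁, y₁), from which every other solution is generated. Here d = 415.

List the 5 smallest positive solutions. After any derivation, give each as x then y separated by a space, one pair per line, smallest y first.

18412804 903849
678062702284831 33284788965192
24970071273761872339444 1225732590794885332887
919538056459614718055705397121 45138347901436822389057205104
33862548008263614468078655355989935124 1662247105585933832332453329850170345

d=415: √d = [20; 2,1,2,4,6,…,1,2,40] (ℓ=16, even), read p_15/q_15
k=0  a_k=20  p_k/q_k = 20/1
k=1  a_k=2  p_k/q_k = 41/2
…
k=9  a_k=1  p_k/q_k = 43534/2137
…
k=14  a_k=1  p_k/q_k = 6841255/335824
k=15  a_k=2  p_k/q_k = 18412804/903849
(x₁, y₁) = (18412804, 903849);  18412804² − 415·903849² = 1 ✓
n=2: (18412804,903849)∘(18412804,903849) = (18412804·18412804+415·903849·903849, 18412804·903849+903849·18412804) = (678062702284831,33284788965192)
n=3: (678062702284831,33284788965192)∘(18412804,903849) = (18412804·678062702284831+415·903849·33284788965192, 18412804·33284788965192+903849·678062702284831) = (24970071273761872339444,1225732590794885332887)
n=4: (24970071273761872339444,1225732590794885332887)∘(18412804,903849) = (18412804·24970071273761872339444+415·903849·1225732590794885332887, 18412804·1225732590794885332887+903849·24970071273761872339444) = (919538056459614718055705397121,45138347901436822389057205104)
n=5: (919538056459614718055705397121,45138347901436822389057205104)∘(18412804,903849) = (18412804·919538056459614718055705397121+415·903849·45138347901436822389057205104, 18412804·45138347901436822389057205104+903849·919538056459614718055705397121) = (33862548008263614468078655355989935124,1662247105585933832332453329850170345)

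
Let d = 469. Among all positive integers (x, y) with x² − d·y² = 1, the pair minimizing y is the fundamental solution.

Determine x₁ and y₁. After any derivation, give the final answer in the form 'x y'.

137215 6336

d=469: √d = [21; 1,1,1,10,6,10,1,1,1,42] (ℓ=10, even), read p_9/q_9
i=0: a=21 ⇒ p=21, q=1
i=1: a=1 ⇒ p=22, q=1
i=2: a=1 ⇒ p=43, q=2
…
i=4: a=10 ⇒ p=693, q=32
…
i=6: a=10 ⇒ p=42923, q=1982
i=7: a=1 ⇒ p=47146, q=2177
i=8: a=1 ⇒ p=90069, q=4159
i=9: a=1 ⇒ p=137215, q=6336
(x₁, y₁) = (137215, 6336);  137215² − 469·6336² = 1 ✓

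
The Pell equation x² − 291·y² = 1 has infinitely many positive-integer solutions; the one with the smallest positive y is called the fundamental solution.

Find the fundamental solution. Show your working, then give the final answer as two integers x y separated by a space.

√291 = [17; 17,34, …], period ℓ=2 (even) → k=1
i=0: a=17 ⇒ p=17, q=1
i=1: a=17 ⇒ p=290, q=17
→ (290, 17).  Check: 290²=84100, 291·17²=84099, difference 1.

290 17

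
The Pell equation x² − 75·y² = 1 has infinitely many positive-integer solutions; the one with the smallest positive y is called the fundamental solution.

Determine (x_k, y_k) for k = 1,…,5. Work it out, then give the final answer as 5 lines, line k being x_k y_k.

26 3
1351 156
70226 8109
3650401 421512
189750626 21910515

d=75: √d = [8; 1,1,1,16] (ℓ=4, even), read p_3/q_3
i=0: a=8 ⇒ p=8, q=1
…
i=2: a=1 ⇒ p=17, q=2
i=3: a=1 ⇒ p=26, q=3
fundamental: x₁=26, y₁=3  (since 676 − 75·9 = 1)
(x_2, y_2) = (26·26 + 75·3·3, 26·3 + 3·26) = (1351, 156)
(x_3, y_3) = (26·1351 + 75·3·156, 26·156 + 3·1351) = (70226, 8109)
(x_4, y_4) = (26·70226 + 75·3·8109, 26·8109 + 3·70226) = (3650401, 421512)
(x_5, y_5) = (26·3650401 + 75·3·421512, 26·421512 + 3·3650401) = (189750626, 21910515)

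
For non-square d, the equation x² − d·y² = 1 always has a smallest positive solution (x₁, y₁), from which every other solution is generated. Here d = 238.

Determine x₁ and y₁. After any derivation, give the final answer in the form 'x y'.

√238 → a₀=15, period (2,2,1,14,1,2,2,30); ℓ=8 even so k=7
k=0  a_k=15  p_k/q_k = 15/1
…
k=2  a_k=2  p_k/q_k = 77/5
…
k=4  a_k=14  p_k/q_k = 1589/103
k=5  a_k=1  p_k/q_k = 1697/110
k=6  a_k=2  p_k/q_k = 4983/323
k=7  a_k=2  p_k/q_k = 11663/756
(x₁, y₁) = (11663, 756);  11663² − 238·756² = 1 ✓

11663 756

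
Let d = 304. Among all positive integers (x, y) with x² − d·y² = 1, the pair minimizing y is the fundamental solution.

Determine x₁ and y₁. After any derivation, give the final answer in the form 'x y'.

57799 3315

√304 = [17; 2,3,2,1,1,1,1,1,2,3,2,34, …], period ℓ=12 (even) → k=11
a_0=17:  p_0=17·1+0=17,  q_0=17·0+1=1
a_1=2:  p_1=2·17+1=35,  q_1=2·1+0=2
…
a_4=1:  p_4=1·279+122=401,  q_4=1·16+7=23
a_5=1:  p_5=1·401+279=680,  q_5=1·23+16=39
a_6=1:  p_6=1·680+401=1081,  q_6=1·39+23=62
a_7=1:  p_7=1·1081+680=1761,  q_7=1·62+39=101
…
a_10=3:  p_10=3·7445+2842=25177,  q_10=3·427+163=1444
a_11=2:  p_11=2·25177+7445=57799,  q_11=2·1444+427=3315
fundamental: x₁=57799, y₁=3315  (since 3340724401 − 304·10989225 = 1)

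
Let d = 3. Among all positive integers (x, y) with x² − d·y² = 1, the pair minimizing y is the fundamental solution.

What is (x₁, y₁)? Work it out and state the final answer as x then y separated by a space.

[1; 1,2] for √3; ℓ=2 ⇒ convergent index 1
k=0  a_k=1  p_k/q_k = 1/1
k=1  a_k=1  p_k/q_k = 2/1
fundamental: x₁=2, y₁=1  (since 4 − 3·1 = 1)

2 1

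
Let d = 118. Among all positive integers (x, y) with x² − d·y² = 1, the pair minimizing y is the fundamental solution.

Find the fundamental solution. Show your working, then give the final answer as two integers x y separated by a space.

[10; 1,6,3,2,10,2,3,6,1,20] for √118; ℓ=10 ⇒ convergent index 9
step 0: (10, 1)  from 10·(1,0) + (0,1)
step 1: (11, 1)  from 1·(10,1) + (1,0)
step 2: (76, 7)  from 6·(11,1) + (10,1)
step 3: (239, 22)  from 3·(76,7) + (11,1)
step 4: (554, 51)  from 2·(239,22) + (76,7)
…
step 7: (42115, 3877)  from 3·(12112,1115) + (5779,532)
step 8: (264802, 24377)  from 6·(42115,3877) + (12112,1115)
step 9: (306917, 28254)  from 1·(264802,24377) + (42115,3877)
fundamental: x₁=306917, y₁=28254  (since 94198044889 − 118·798288516 = 1)

306917 28254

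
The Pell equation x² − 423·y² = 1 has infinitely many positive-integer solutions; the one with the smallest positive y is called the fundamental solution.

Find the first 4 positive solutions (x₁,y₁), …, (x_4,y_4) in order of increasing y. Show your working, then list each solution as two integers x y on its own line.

[20; 1,1,3,4,3,1,1,40] for √423; ℓ=8 ⇒ convergent index 7
k=0  a_k=20  p_k/q_k = 20/1
k=1  a_k=1  p_k/q_k = 21/1
k=2  a_k=1  p_k/q_k = 41/2
k=3  a_k=3  p_k/q_k = 144/7
k=4  a_k=4  p_k/q_k = 617/30
k=5  a_k=3  p_k/q_k = 1995/97
k=6  a_k=1  p_k/q_k = 2612/127
k=7  a_k=1  p_k/q_k = 4607/224
(x₁, y₁) = (4607, 224);  4607² − 423·224² = 1 ✓
(x_2, y_2) = (4607·4607 + 423·224·224, 4607·224 + 224·4607) = (42448897, 2063936)
(x_3, y_3) = (4607·42448897 + 423·224·2063936, 4607·2063936 + 224·42448897) = (391124132351, 19017106080)
(x_4, y_4) = (4607·391124132351 + 423·224·19017106080, 4607·19017106080 + 224·391124132351) = (3603817713033217, 175223613357184)

4607 224
42448897 2063936
391124132351 19017106080
3603817713033217 175223613357184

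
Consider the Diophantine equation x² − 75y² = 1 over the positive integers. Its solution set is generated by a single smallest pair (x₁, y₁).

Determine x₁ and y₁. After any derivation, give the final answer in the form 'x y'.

26 3

d=75: √d = [8; 1,1,1,16] (ℓ=4, even), read p_3/q_3
i=0: a=8 ⇒ p=8, q=1
…
i=2: a=1 ⇒ p=17, q=2
i=3: a=1 ⇒ p=26, q=3
fundamental: x₁=26, y₁=3  (since 676 − 75·9 = 1)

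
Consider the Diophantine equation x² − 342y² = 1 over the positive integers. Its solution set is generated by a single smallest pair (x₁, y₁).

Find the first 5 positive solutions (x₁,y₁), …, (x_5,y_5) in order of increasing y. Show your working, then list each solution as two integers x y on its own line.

37 2
2737 148
202501 10950
14982337 810152
1108490437 59940298

√342 → a₀=18, period (2,36); ℓ=2 even so k=1
step 0: (18, 1)  from 18·(1,0) + (0,1)
step 1: (37, 2)  from 2·(18,1) + (1,0)
→ (37, 2).  Check: 37²=1369, 342·2²=1368, difference 1.
n=2: (37,2)∘(37,2) = (37·37+342·2·2, 37·2+2·37) = (2737,148)
n=3: (2737,148)∘(37,2) = (37·2737+342·2·148, 37·148+2·2737) = (202501,10950)
n=4: (202501,10950)∘(37,2) = (37·202501+342·2·10950, 37·10950+2·202501) = (14982337,810152)
n=5: (14982337,810152)∘(37,2) = (37·14982337+342·2·810152, 37·810152+2·14982337) = (1108490437,59940298)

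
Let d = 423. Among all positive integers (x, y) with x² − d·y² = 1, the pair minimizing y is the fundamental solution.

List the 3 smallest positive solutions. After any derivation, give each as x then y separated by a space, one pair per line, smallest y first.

4607 224
42448897 2063936
391124132351 19017106080

d=423: √d = [20; 1,1,3,4,3,1,1,40] (ℓ=8, even), read p_7/q_7
a_0=20:  p_0=20·1+0=20,  q_0=20·0+1=1
…
a_2=1:  p_2=1·21+20=41,  q_2=1·1+1=2
a_3=3:  p_3=3·41+21=144,  q_3=3·2+1=7
a_4=4:  p_4=4·144+41=617,  q_4=4·7+2=30
…
a_6=1:  p_6=1·1995+617=2612,  q_6=1·97+30=127
a_7=1:  p_7=1·2612+1995=4607,  q_7=1·127+97=224
(x₁, y₁) = (4607, 224);  4607² − 423·224² = 1 ✓
(4607+224√423)^2 = 42448897 + 2063936√423
(4607+224√423)^3 = 391124132351 + 19017106080√423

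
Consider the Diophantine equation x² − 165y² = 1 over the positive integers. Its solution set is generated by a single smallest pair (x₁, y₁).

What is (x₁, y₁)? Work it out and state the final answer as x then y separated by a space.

√165 = [12; 1,5,2,5,1,24, …], period ℓ=6 (even) → k=5
a_0=12:  p_0=12·1+0=12,  q_0=12·0+1=1
a_1=1:  p_1=1·12+1=13,  q_1=1·1+0=1
a_2=5:  p_2=5·13+12=77,  q_2=5·1+1=6
a_3=2:  p_3=2·77+13=167,  q_3=2·6+1=13
a_4=5:  p_4=5·167+77=912,  q_4=5·13+6=71
a_5=1:  p_5=1·912+167=1079,  q_5=1·71+13=84
→ (1079, 84).  Check: 1079²=1164241, 165·84²=1164240, difference 1.

1079 84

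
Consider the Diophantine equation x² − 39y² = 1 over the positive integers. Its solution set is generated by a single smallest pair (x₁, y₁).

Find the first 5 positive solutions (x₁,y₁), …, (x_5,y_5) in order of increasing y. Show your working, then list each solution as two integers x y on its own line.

[6; 4,12] for √39; ℓ=2 ⇒ convergent index 1
step 0: (6, 1)  from 6·(1,0) + (0,1)
step 1: (25, 4)  from 4·(6,1) + (1,0)
(x₁, y₁) = (25, 4);  25² − 39·4² = 1 ✓
(25+4√39)^2 = 1249 + 200√39
(25+4√39)^3 = 62425 + 9996√39
(25+4√39)^4 = 3120001 + 499600√39
(25+4√39)^5 = 155937625 + 24970004√39

25 4
1249 200
62425 9996
3120001 499600
155937625 24970004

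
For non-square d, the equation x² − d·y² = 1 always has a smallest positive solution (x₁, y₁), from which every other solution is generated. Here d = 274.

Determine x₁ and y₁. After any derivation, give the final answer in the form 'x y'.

3959299 239190

√274 → a₀=16, period (1,1,4,4,1,1,32); ℓ=7 odd so k=13
a_0=16:  p_0=16·1+0=16,  q_0=16·0+1=1
…
a_4=4:  p_4=4·149+33=629,  q_4=4·9+2=38
…
a_6=1:  p_6=1·778+629=1407,  q_6=1·47+38=85
a_7=32:  p_7=32·1407+778=45802,  q_7=32·85+47=2767
a_8=1:  p_8=1·45802+1407=47209,  q_8=1·2767+85=2852
…
a_10=4:  p_10=4·93011+47209=419253,  q_10=4·5619+2852=25328
a_11=4:  p_11=4·419253+93011=1770023,  q_11=4·25328+5619=106931
a_12=1:  p_12=1·1770023+419253=2189276,  q_12=1·106931+25328=132259
a_13=1:  p_13=1·2189276+1770023=3959299,  q_13=1·132259+106931=239190
fundamental: x₁=3959299, y₁=239190  (since 15676048571401 − 274·57211856100 = 1)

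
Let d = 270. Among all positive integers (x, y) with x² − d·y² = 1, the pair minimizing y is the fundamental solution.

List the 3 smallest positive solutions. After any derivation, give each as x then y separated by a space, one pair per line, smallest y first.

d=270: √d = [16; 2,3,6,3,2,32] (ℓ=6, even), read p_5/q_5
i=0: a=16 ⇒ p=16, q=1
…
i=4: a=3 ⇒ p=2284, q=139
i=5: a=2 ⇒ p=5291, q=322
fundamental: x₁=5291, y₁=322  (since 27994681 − 270·103684 = 1)
n=2: (5291,322)∘(5291,322) = (5291·5291+270·322·322, 5291·322+322·5291) = (55989361,3407404)
n=3: (55989361,3407404)∘(5291,322) = (5291·55989361+270·322·3407404, 5291·3407404+322·55989361) = (592479412811,36057148806)

5291 322
55989361 3407404
592479412811 36057148806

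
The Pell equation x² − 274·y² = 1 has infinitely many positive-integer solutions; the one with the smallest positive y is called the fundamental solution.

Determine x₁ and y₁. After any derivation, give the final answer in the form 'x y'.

3959299 239190

d=274: √d = [16; 1,1,4,4,1,1,32] (ℓ=7, odd), read p_13/q_13
i=0: a=16 ⇒ p=16, q=1
…
i=2: a=1 ⇒ p=33, q=2
…
i=5: a=1 ⇒ p=778, q=47
…
i=9: a=1 ⇒ p=93011, q=5619
i=10: a=4 ⇒ p=419253, q=25328
…
i=12: a=1 ⇒ p=2189276, q=132259
i=13: a=1 ⇒ p=3959299, q=239190
→ (3959299, 239190).  Check: 3959299²=15676048571401, 274·239190²=15676048571400, difference 1.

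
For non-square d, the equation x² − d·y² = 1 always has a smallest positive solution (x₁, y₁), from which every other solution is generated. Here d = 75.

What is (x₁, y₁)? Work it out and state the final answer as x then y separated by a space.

26 3

[8; 1,1,1,16] for √75; ℓ=4 ⇒ convergent index 3
a_0=8:  p_0=8·1+0=8,  q_0=8·0+1=1
a_1=1:  p_1=1·8+1=9,  q_1=1·1+0=1
a_2=1:  p_2=1·9+8=17,  q_2=1·1+1=2
a_3=1:  p_3=1·17+9=26,  q_3=1·2+1=3
fundamental: x₁=26, y₁=3  (since 676 − 75·9 = 1)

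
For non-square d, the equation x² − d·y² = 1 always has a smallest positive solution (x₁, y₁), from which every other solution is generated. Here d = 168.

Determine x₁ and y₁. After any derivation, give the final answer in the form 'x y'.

13 1

√168 = [12; 1,24, …], period ℓ=2 (even) → k=1
k=0  a_k=12  p_k/q_k = 12/1
k=1  a_k=1  p_k/q_k = 13/1
→ (13, 1).  Check: 13²=169, 168·1²=168, difference 1.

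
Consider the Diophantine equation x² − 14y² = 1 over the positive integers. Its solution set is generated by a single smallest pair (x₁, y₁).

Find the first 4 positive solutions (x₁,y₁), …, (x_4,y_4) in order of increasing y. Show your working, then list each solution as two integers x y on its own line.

[3; 1,2,1,6] for √14; ℓ=4 ⇒ convergent index 3
k=0  a_k=3  p_k/q_k = 3/1
…
k=2  a_k=2  p_k/q_k = 11/3
k=3  a_k=1  p_k/q_k = 15/4
fundamental: x₁=15, y₁=4  (since 225 − 14·16 = 1)
(x_2, y_2) = (15·15 + 14·4·4, 15·4 + 4·15) = (449, 120)
(x_3, y_3) = (15·449 + 14·4·120, 15·120 + 4·449) = (13455, 3596)
(x_4, y_4) = (15·13455 + 14·4·3596, 15·3596 + 4·13455) = (403201, 107760)

15 4
449 120
13455 3596
403201 107760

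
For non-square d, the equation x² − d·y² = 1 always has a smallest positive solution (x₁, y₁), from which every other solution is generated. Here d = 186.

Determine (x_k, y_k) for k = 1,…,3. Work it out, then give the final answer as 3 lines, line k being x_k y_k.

[13; 1,1,1,3,4,3,1,1,1,26] for √186; ℓ=10 ⇒ convergent index 9
k=0  a_k=13  p_k/q_k = 13/1
k=1  a_k=1  p_k/q_k = 14/1
k=2  a_k=1  p_k/q_k = 27/2
…
k=4  a_k=3  p_k/q_k = 150/11
k=5  a_k=4  p_k/q_k = 641/47
k=6  a_k=3  p_k/q_k = 2073/152
…
k=8  a_k=1  p_k/q_k = 4787/351
k=9  a_k=1  p_k/q_k = 7501/550
(x₁, y₁) = (7501, 550);  7501² − 186·550² = 1 ✓
k=2:  x_2 = 7501·7501+186·550·550 = 112530001,  y_2 = 7501·550+550·7501 = 8251100
k=3:  x_3 = 7501·112530001+186·550·8251100 = 1688175067501,  y_3 = 7501·8251100+550·112530001 = 123783001650

7501 550
112530001 8251100
1688175067501 123783001650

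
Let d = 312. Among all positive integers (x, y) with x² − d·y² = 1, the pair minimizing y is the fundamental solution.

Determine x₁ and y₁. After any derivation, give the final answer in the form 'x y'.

[17; 1,1,1,34] for √312; ℓ=4 ⇒ convergent index 3
step 0: (17, 1)  from 17·(1,0) + (0,1)
…
step 2: (35, 2)  from 1·(18,1) + (17,1)
step 3: (53, 3)  from 1·(35,2) + (18,1)
(x₁, y₁) = (53, 3);  53² − 312·3² = 1 ✓

53 3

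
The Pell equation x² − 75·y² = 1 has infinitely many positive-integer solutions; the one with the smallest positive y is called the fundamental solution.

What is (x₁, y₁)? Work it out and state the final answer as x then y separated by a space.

d=75: √d = [8; 1,1,1,16] (ℓ=4, even), read p_3/q_3
step 0: (8, 1)  from 8·(1,0) + (0,1)
…
step 2: (17, 2)  from 1·(9,1) + (8,1)
step 3: (26, 3)  from 1·(17,2) + (9,1)
fundamental: x₁=26, y₁=3  (since 676 − 75·9 = 1)

26 3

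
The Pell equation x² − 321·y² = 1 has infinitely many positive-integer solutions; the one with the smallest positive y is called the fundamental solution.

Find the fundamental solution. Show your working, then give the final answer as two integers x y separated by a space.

215 12

√321 → a₀=17, period (1,10,1,34); ℓ=4 even so k=3
a_0=17:  p_0=17·1+0=17,  q_0=17·0+1=1
…
a_2=10:  p_2=10·18+17=197,  q_2=10·1+1=11
a_3=1:  p_3=1·197+18=215,  q_3=1·11+1=12
fundamental: x₁=215, y₁=12  (since 46225 − 321·144 = 1)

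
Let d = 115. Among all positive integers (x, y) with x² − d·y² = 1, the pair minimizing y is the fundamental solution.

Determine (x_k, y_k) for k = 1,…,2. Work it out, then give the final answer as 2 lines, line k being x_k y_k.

√115 = [10; 1,2,1,1,1,1,1,2,1,20, …], period ℓ=10 (even) → k=9
k=0  a_k=10  p_k/q_k = 10/1
k=1  a_k=1  p_k/q_k = 11/1
k=2  a_k=2  p_k/q_k = 32/3
…
k=4  a_k=1  p_k/q_k = 75/7
k=5  a_k=1  p_k/q_k = 118/11
k=6  a_k=1  p_k/q_k = 193/18
k=7  a_k=1  p_k/q_k = 311/29
k=8  a_k=2  p_k/q_k = 815/76
k=9  a_k=1  p_k/q_k = 1126/105
→ (1126, 105).  Check: 1126²=1267876, 115·105²=1267875, difference 1.
(x_2, y_2) = (1126·1126 + 115·105·105, 1126·105 + 105·1126) = (2535751, 236460)

1126 105
2535751 236460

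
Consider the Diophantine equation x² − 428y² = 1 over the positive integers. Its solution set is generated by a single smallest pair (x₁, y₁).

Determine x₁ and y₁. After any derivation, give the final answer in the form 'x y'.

d=428: √d = [20; 1,2,4,1,5,10,5,1,4,2,1,40] (ℓ=12, even), read p_11/q_11
step 0: (20, 1)  from 20·(1,0) + (0,1)
step 1: (21, 1)  from 1·(20,1) + (1,0)
step 2: (62, 3)  from 2·(21,1) + (20,1)
…
step 5: (1924, 93)  from 5·(331,16) + (269,13)
…
step 7: (99779, 4823)  from 5·(19571,946) + (1924,93)
step 8: (119350, 5769)  from 1·(99779,4823) + (19571,946)
…
step 10: (1273708, 61567)  from 2·(577179,27899) + (119350,5769)
step 11: (1850887, 89466)  from 1·(1273708,61567) + (577179,27899)
→ (1850887, 89466).  Check: 1850887²=3425782686769, 428·89466²=3425782686768, difference 1.

1850887 89466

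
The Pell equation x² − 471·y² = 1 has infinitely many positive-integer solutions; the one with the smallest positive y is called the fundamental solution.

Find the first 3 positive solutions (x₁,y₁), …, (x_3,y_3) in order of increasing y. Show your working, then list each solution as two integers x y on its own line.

7838695 361188
122890278606049 5662485139320
1926598824915678693415 88772987898323613612

√471 = [21; 1,2,2,1,3,…,2,1,42, …], period ℓ=14 (even) → k=13
i=0: a=21 ⇒ p=21, q=1
…
i=2: a=2 ⇒ p=65, q=3
…
i=4: a=1 ⇒ p=217, q=10
i=5: a=3 ⇒ p=803, q=37
…
i=7: a=14 ⇒ p=48809, q=2249
i=8: a=4 ⇒ p=198665, q=9154
i=9: a=3 ⇒ p=644804, q=29711
…
i=11: a=2 ⇒ p=2331742, q=107441
i=12: a=2 ⇒ p=5506953, q=253747
i=13: a=1 ⇒ p=7838695, q=361188
fundamental: x₁=7838695, y₁=361188  (since 61445139303025 − 471·130456771344 = 1)
k=2:  x_2 = 7838695·7838695+471·361188·361188 = 122890278606049,  y_2 = 7838695·361188+361188·7838695 = 5662485139320
k=3:  x_3 = 7838695·122890278606049+471·361188·5662485139320 = 1926598824915678693415,  y_3 = 7838695·5662485139320+361188·122890278606049 = 88772987898323613612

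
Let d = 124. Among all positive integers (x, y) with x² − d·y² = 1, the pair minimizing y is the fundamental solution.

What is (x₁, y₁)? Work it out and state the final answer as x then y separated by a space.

4620799 414960

√124 = [11; 7,2,1,1,1,…,2,7,22, …], period ℓ=16 (even) → k=15
k=0  a_k=11  p_k/q_k = 11/1
…
k=2  a_k=2  p_k/q_k = 167/15
k=3  a_k=1  p_k/q_k = 245/22
…
k=9  a_k=1  p_k/q_k = 17583/1579
k=10  a_k=3  p_k/q_k = 67292/6043
…
k=14  a_k=2  p_k/q_k = 626251/56239
k=15  a_k=7  p_k/q_k = 4620799/414960
→ (4620799, 414960).  Check: 4620799²=21351783398401, 124·414960²=21351783398400, difference 1.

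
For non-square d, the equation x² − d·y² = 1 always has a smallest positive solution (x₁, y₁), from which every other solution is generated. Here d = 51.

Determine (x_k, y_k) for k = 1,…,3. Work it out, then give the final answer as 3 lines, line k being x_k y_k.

d=51: √d = [7; 7,14] (ℓ=2, even), read p_1/q_1
step 0: (7, 1)  from 7·(1,0) + (0,1)
step 1: (50, 7)  from 7·(7,1) + (1,0)
(x₁, y₁) = (50, 7);  50² − 51·7² = 1 ✓
k=2:  x_2 = 50·50+51·7·7 = 4999,  y_2 = 50·7+7·50 = 700
k=3:  x_3 = 50·4999+51·7·700 = 499850,  y_3 = 50·700+7·4999 = 69993

50 7
4999 700
499850 69993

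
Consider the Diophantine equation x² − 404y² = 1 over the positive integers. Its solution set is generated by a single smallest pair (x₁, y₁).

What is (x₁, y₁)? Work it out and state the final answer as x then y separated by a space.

d=404: √d = [20; 10,40] (ℓ=2, even), read p_1/q_1
i=0: a=20 ⇒ p=20, q=1
i=1: a=10 ⇒ p=201, q=10
→ (201, 10).  Check: 201²=40401, 404·10²=40400, difference 1.

201 10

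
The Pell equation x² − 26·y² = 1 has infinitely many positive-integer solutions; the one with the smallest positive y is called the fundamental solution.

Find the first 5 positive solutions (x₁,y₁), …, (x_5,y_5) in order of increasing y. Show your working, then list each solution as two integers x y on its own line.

√26 = [5; 10, …], period ℓ=1 (odd) → k=1
i=0: a=5 ⇒ p=5, q=1
i=1: a=10 ⇒ p=51, q=10
fundamental: x₁=51, y₁=10  (since 2601 − 26·100 = 1)
k=2:  x_2 = 51·51+26·10·10 = 5201,  y_2 = 51·10+10·51 = 1020
k=3:  x_3 = 51·5201+26·10·1020 = 530451,  y_3 = 51·1020+10·5201 = 104030
k=4:  x_4 = 51·530451+26·10·104030 = 54100801,  y_4 = 51·104030+10·530451 = 10610040
k=5:  x_5 = 51·54100801+26·10·10610040 = 5517751251,  y_5 = 51·10610040+10·54100801 = 1082120050

51 10
5201 1020
530451 104030
54100801 10610040
5517751251 1082120050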